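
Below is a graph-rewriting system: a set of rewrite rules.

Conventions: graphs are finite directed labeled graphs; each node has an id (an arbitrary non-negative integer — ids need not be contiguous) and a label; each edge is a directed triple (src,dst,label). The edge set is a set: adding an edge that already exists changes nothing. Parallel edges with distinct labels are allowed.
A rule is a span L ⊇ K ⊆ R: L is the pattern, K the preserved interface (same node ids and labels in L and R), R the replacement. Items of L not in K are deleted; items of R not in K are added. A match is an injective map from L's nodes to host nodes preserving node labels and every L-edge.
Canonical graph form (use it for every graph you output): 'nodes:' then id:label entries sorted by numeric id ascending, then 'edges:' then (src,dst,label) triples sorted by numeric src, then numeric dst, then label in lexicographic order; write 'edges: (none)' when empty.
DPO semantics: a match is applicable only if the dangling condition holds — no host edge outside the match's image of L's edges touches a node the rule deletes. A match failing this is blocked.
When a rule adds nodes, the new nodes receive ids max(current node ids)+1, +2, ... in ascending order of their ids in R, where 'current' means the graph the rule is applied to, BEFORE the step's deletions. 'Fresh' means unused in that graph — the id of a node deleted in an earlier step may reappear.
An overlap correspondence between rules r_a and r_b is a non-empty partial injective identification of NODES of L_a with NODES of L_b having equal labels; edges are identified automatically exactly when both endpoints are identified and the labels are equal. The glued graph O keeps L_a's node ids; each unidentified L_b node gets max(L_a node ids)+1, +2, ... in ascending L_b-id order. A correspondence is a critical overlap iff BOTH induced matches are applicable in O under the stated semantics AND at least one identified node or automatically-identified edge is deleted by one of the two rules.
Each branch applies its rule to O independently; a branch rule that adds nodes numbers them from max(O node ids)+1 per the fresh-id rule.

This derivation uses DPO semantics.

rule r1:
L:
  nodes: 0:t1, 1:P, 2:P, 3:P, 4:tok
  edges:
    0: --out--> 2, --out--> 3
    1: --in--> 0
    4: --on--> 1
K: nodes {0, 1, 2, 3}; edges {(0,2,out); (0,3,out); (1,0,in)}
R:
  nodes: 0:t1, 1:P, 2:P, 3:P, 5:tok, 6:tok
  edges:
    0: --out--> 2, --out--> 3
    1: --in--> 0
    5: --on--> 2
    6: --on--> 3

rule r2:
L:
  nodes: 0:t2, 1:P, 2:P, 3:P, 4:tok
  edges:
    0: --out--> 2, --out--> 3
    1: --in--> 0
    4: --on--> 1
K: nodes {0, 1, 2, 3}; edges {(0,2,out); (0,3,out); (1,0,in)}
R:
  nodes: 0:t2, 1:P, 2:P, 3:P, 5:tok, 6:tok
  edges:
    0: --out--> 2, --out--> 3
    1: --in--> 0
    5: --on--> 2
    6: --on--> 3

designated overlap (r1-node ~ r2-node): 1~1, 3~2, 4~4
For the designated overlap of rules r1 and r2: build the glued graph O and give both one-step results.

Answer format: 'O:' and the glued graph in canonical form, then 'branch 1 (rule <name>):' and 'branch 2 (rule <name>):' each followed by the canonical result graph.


O:
nodes: 0:t1, 1:P, 2:P, 3:P, 4:tok, 5:t2, 6:P
edges: (0,2,out); (0,3,out); (1,0,in); (1,5,in); (4,1,on); (5,3,out); (5,6,out)
branch 1 (rule r1):
nodes: 0:t1, 1:P, 2:P, 3:P, 5:t2, 6:P, 7:tok, 8:tok
edges: (0,2,out); (0,3,out); (1,0,in); (1,5,in); (5,3,out); (5,6,out); (7,2,on); (8,3,on)
branch 2 (rule r2):
nodes: 0:t1, 1:P, 2:P, 3:P, 5:t2, 6:P, 7:tok, 8:tok
edges: (0,2,out); (0,3,out); (1,0,in); (1,5,in); (5,3,out); (5,6,out); (7,3,on); (8,6,on)


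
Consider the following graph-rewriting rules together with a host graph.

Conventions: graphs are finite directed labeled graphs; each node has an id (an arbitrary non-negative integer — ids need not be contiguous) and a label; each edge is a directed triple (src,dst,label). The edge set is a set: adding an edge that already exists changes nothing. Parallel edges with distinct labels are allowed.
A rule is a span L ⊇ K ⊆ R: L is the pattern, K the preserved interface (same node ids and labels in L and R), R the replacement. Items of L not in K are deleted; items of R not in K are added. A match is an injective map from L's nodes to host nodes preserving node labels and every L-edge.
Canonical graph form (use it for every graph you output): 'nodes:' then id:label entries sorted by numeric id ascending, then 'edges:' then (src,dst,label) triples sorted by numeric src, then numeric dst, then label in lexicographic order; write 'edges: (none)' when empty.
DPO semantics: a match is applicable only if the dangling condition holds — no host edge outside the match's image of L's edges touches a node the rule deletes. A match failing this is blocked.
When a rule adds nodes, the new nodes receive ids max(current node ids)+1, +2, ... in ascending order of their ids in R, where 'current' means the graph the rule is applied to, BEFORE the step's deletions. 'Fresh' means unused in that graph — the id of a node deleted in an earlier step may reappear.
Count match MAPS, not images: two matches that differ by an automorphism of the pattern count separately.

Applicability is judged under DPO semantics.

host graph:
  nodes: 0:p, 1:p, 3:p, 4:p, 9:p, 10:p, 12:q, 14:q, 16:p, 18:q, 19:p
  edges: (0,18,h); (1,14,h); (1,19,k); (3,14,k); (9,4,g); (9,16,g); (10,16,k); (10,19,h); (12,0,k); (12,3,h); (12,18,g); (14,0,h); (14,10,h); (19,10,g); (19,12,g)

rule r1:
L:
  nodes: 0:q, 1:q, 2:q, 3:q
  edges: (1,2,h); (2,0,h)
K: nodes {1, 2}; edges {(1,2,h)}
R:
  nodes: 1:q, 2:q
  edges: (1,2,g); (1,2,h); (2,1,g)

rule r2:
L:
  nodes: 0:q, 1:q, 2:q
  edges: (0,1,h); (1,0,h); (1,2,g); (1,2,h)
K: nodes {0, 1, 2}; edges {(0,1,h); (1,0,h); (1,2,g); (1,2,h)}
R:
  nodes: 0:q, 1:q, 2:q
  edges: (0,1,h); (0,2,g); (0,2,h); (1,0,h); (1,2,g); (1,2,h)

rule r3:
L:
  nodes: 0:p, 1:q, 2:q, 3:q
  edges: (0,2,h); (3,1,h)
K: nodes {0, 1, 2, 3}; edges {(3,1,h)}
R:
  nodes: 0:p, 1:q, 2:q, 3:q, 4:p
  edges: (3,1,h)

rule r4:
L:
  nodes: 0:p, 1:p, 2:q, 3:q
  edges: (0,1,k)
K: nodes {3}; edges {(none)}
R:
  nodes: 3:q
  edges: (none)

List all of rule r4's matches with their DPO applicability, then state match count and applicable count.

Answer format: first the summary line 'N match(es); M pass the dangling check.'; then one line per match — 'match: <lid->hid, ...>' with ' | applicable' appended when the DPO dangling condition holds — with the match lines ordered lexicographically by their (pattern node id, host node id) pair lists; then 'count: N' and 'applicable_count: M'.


12 match(es); 0 pass the dangling check.
match: 0->1, 1->19, 2->12, 3->14
match: 0->1, 1->19, 2->12, 3->18
match: 0->1, 1->19, 2->14, 3->12
match: 0->1, 1->19, 2->14, 3->18
match: 0->1, 1->19, 2->18, 3->12
match: 0->1, 1->19, 2->18, 3->14
match: 0->10, 1->16, 2->12, 3->14
match: 0->10, 1->16, 2->12, 3->18
match: 0->10, 1->16, 2->14, 3->12
match: 0->10, 1->16, 2->14, 3->18
match: 0->10, 1->16, 2->18, 3->12
match: 0->10, 1->16, 2->18, 3->14
count: 12
applicable_count: 0


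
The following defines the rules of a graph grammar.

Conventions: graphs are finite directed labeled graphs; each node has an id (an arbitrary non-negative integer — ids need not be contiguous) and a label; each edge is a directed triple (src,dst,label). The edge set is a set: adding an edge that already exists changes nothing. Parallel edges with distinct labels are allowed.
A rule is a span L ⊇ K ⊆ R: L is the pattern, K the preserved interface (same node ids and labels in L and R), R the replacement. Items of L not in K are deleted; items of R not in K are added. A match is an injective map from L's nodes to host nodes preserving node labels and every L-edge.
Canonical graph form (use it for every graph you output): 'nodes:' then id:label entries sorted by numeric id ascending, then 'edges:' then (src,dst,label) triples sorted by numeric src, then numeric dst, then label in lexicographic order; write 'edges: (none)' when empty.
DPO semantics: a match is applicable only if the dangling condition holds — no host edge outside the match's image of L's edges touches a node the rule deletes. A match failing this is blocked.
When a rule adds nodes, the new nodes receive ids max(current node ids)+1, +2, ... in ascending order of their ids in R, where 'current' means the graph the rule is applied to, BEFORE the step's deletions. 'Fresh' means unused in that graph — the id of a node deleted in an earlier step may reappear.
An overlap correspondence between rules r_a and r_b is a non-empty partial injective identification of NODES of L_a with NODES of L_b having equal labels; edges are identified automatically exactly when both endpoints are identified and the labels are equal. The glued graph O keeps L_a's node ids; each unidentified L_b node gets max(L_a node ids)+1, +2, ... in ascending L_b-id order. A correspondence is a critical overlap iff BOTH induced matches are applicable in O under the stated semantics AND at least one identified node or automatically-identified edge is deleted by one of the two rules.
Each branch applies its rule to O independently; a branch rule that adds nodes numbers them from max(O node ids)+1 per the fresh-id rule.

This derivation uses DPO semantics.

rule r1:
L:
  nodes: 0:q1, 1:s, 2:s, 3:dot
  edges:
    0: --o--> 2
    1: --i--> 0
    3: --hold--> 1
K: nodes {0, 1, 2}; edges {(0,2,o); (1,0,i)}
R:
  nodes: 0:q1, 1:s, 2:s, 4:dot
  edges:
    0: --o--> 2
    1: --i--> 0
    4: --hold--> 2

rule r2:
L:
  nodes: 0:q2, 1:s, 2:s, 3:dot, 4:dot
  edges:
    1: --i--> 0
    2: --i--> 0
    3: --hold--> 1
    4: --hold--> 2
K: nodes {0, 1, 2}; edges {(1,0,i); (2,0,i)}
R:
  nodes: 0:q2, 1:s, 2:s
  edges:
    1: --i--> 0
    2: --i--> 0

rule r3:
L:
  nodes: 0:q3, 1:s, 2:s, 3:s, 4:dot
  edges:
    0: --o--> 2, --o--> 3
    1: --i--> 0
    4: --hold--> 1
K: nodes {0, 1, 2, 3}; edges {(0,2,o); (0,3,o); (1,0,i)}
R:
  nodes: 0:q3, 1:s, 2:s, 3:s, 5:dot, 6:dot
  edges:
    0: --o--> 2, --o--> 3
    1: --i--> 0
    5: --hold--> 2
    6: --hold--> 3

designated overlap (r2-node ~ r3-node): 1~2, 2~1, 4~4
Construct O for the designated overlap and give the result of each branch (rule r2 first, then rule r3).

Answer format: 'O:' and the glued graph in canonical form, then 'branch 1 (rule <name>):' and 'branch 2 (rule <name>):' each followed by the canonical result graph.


O:
nodes: 0:q2, 1:s, 2:s, 3:dot, 4:dot, 5:q3, 6:s
edges: (1,0,i); (2,0,i); (2,5,i); (3,1,hold); (4,2,hold); (5,1,o); (5,6,o)
branch 1 (rule r2):
nodes: 0:q2, 1:s, 2:s, 5:q3, 6:s
edges: (1,0,i); (2,0,i); (2,5,i); (5,1,o); (5,6,o)
branch 2 (rule r3):
nodes: 0:q2, 1:s, 2:s, 3:dot, 5:q3, 6:s, 7:dot, 8:dot
edges: (1,0,i); (2,0,i); (2,5,i); (3,1,hold); (5,1,o); (5,6,o); (7,1,hold); (8,6,hold)


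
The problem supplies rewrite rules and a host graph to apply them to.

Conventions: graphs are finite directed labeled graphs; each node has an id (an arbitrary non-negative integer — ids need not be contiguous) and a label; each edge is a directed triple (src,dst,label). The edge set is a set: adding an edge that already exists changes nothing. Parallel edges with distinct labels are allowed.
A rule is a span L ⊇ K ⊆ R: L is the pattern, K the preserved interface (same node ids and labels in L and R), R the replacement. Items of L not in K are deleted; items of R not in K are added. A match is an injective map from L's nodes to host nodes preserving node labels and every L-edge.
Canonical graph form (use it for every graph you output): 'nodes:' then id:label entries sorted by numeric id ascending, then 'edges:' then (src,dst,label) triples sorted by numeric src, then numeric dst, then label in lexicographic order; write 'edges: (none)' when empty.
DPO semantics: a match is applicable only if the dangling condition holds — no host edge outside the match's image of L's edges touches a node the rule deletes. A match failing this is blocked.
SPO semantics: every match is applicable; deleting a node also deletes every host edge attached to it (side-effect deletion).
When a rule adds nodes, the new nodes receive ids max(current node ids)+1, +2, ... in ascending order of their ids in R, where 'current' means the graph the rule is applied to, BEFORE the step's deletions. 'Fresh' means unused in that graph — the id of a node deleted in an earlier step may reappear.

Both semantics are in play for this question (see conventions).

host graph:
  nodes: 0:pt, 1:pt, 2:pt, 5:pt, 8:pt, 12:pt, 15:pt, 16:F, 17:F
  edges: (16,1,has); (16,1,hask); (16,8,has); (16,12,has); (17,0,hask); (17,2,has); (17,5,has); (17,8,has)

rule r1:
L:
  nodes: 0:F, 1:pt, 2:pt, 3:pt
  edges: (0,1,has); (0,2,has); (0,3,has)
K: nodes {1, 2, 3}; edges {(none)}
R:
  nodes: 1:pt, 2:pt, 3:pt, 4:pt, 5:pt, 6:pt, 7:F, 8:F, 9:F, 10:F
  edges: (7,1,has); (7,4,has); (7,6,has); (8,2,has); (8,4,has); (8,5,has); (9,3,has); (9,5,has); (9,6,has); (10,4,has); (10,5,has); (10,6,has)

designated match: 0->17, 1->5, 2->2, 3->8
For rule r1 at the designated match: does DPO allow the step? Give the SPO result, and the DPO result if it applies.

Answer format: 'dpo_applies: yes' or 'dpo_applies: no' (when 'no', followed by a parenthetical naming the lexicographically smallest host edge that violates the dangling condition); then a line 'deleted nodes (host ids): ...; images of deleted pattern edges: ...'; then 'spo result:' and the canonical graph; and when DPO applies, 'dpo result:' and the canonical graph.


dpo_applies: no
(the rule deletes node 17, which keeps host edge (17,0,hask) outside the match image — the dangling condition fails, DPO blocks; SPO proceeds and side-deletes such edges)
deleted nodes (host ids): 17; images of deleted pattern edges: (17,2,has); (17,5,has); (17,8,has)
spo result:
nodes: 0:pt, 1:pt, 2:pt, 5:pt, 8:pt, 12:pt, 15:pt, 16:F, 18:pt, 19:pt, 20:pt, 21:F, 22:F, 23:F, 24:F
edges: (16,1,has); (16,1,hask); (16,8,has); (16,12,has); (21,5,has); (21,18,has); (21,20,has); (22,2,has); (22,18,has); (22,19,has); (23,8,has); (23,19,has); (23,20,has); (24,18,has); (24,19,has); (24,20,has)


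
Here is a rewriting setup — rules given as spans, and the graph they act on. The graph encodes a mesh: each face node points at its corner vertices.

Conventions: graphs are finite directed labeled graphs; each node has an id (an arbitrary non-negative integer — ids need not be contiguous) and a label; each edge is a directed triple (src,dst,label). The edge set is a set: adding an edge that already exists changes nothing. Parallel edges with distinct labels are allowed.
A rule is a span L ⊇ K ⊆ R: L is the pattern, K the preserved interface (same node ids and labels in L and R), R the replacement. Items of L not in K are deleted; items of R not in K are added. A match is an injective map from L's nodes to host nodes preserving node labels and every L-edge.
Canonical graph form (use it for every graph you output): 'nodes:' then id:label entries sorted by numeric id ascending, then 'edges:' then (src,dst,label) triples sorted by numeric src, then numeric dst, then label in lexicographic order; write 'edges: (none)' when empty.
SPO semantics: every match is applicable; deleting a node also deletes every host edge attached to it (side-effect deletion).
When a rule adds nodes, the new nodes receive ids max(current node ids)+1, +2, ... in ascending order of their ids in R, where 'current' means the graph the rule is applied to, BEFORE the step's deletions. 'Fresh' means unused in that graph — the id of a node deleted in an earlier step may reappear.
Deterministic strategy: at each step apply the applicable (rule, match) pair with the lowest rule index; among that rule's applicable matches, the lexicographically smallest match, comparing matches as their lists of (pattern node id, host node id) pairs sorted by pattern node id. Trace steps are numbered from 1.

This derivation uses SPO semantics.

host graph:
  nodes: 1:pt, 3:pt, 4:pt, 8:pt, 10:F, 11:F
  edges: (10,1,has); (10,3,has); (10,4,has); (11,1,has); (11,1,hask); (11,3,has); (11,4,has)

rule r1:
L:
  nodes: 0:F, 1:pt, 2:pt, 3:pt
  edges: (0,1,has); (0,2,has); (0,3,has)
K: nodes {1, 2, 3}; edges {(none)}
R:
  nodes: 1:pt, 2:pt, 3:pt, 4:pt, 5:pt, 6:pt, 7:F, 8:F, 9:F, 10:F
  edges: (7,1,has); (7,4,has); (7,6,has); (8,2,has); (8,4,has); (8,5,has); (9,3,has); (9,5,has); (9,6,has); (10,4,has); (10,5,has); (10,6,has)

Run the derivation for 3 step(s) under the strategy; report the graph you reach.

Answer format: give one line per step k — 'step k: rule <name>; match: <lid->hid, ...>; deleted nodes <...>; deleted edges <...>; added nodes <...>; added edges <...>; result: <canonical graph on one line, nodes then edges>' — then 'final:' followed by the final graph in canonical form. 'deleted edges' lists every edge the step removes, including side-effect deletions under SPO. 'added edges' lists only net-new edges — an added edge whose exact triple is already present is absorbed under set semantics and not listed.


step 1: rule r1; match: 0->10, 1->1, 2->3, 3->4; deleted nodes 10; deleted edges (10,1,has); (10,3,has); (10,4,has); added nodes 12, 13, 14, 15, 16, 17, 18; added edges (15,1,has); (15,12,has); (15,14,has); (16,3,has); (16,12,has); (16,13,has); (17,4,has); (17,13,has); (17,14,has); (18,12,has); (18,13,has); (18,14,has); result: nodes: 1:pt, 3:pt, 4:pt, 8:pt, 11:F, 12:pt, 13:pt, 14:pt, 15:F, 16:F, 17:F, 18:F edges: (11,1,has); (11,1,hask); (11,3,has); (11,4,has); (15,1,has); (15,12,has); (15,14,has); (16,3,has); (16,12,has); (16,13,has); (17,4,has); (17,13,has); (17,14,has); (18,12,has); (18,13,has); (18,14,has)
step 2: rule r1; match: 0->11, 1->1, 2->3, 3->4; deleted nodes 11; deleted edges (11,1,has); (11,1,hask); (11,3,has); (11,4,has); added nodes 19, 20, 21, 22, 23, 24, 25; added edges (22,1,has); (22,19,has); (22,21,has); (23,3,has); (23,19,has); (23,20,has); (24,4,has); (24,20,has); (24,21,has); (25,19,has); (25,20,has); (25,21,has); result: nodes: 1:pt, 3:pt, 4:pt, 8:pt, 12:pt, 13:pt, 14:pt, 15:F, 16:F, 17:F, 18:F, 19:pt, 20:pt, 21:pt, 22:F, 23:F, 24:F, 25:F edges: (15,1,has); (15,12,has); (15,14,has); (16,3,has); (16,12,has); (16,13,has); (17,4,has); (17,13,has); (17,14,has); (18,12,has); (18,13,has); (18,14,has); (22,1,has); (22,19,has); (22,21,has); (23,3,has); (23,19,has); (23,20,has); (24,4,has); (24,20,has); (24,21,has); (25,19,has); (25,20,has); (25,21,has)
step 3: rule r1; match: 0->15, 1->1, 2->12, 3->14; deleted nodes 15; deleted edges (15,1,has); (15,12,has); (15,14,has); added nodes 26, 27, 28, 29, 30, 31, 32; added edges (29,1,has); (29,26,has); (29,28,has); (30,12,has); (30,26,has); (30,27,has); (31,14,has); (31,27,has); (31,28,has); (32,26,has); (32,27,has); (32,28,has); result: nodes: 1:pt, 3:pt, 4:pt, 8:pt, 12:pt, 13:pt, 14:pt, 16:F, 17:F, 18:F, 19:pt, 20:pt, 21:pt, 22:F, 23:F, 24:F, 25:F, 26:pt, 27:pt, 28:pt, 29:F, 30:F, 31:F, 32:F edges: (16,3,has); (16,12,has); (16,13,has); (17,4,has); (17,13,has); (17,14,has); (18,12,has); (18,13,has); (18,14,has); (22,1,has); (22,19,has); (22,21,has); (23,3,has); (23,19,has); (23,20,has); (24,4,has); (24,20,has); (24,21,has); (25,19,has); (25,20,has); (25,21,has); (29,1,has); (29,26,has); (29,28,has); (30,12,has); (30,26,has); (30,27,has); (31,14,has); (31,27,has); (31,28,has); (32,26,has); (32,27,has); (32,28,has)
final:
nodes: 1:pt, 3:pt, 4:pt, 8:pt, 12:pt, 13:pt, 14:pt, 16:F, 17:F, 18:F, 19:pt, 20:pt, 21:pt, 22:F, 23:F, 24:F, 25:F, 26:pt, 27:pt, 28:pt, 29:F, 30:F, 31:F, 32:F
edges: (16,3,has); (16,12,has); (16,13,has); (17,4,has); (17,13,has); (17,14,has); (18,12,has); (18,13,has); (18,14,has); (22,1,has); (22,19,has); (22,21,has); (23,3,has); (23,19,has); (23,20,has); (24,4,has); (24,20,has); (24,21,has); (25,19,has); (25,20,has); (25,21,has); (29,1,has); (29,26,has); (29,28,has); (30,12,has); (30,26,has); (30,27,has); (31,14,has); (31,27,has); (31,28,has); (32,26,has); (32,27,has); (32,28,has)


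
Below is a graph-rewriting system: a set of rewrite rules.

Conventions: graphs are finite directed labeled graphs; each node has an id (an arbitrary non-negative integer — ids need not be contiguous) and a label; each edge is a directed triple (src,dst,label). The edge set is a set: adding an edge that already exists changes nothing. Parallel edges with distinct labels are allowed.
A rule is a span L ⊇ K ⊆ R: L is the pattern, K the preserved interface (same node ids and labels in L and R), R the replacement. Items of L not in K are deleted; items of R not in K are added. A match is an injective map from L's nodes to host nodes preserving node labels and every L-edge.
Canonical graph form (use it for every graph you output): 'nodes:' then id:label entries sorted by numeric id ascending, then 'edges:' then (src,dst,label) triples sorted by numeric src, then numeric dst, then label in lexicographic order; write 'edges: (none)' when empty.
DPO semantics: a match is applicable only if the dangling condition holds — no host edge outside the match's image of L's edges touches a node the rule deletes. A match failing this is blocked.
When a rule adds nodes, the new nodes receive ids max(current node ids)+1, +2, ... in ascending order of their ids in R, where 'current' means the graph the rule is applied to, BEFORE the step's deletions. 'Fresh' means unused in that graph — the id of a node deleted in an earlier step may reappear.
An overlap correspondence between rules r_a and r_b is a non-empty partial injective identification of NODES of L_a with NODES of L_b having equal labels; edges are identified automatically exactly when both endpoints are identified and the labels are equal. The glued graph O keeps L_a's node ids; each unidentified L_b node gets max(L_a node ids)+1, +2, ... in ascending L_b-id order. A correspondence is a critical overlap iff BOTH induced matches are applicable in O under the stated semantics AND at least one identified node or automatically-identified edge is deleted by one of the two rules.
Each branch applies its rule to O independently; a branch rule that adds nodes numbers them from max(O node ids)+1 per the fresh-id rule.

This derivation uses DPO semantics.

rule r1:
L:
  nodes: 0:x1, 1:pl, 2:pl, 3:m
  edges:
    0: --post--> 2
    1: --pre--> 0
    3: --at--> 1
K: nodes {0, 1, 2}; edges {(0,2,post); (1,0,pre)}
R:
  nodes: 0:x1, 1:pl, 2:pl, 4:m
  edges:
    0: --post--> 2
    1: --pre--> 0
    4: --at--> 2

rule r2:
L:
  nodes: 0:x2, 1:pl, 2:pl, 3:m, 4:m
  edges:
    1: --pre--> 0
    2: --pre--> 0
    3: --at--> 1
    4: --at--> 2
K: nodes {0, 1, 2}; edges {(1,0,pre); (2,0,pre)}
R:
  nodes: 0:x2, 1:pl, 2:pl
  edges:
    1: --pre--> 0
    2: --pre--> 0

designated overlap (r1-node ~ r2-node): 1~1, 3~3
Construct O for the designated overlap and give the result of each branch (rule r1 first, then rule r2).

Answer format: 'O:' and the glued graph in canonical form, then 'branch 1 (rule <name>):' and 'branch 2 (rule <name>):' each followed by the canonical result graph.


O:
nodes: 0:x1, 1:pl, 2:pl, 3:m, 4:x2, 5:pl, 6:m
edges: (0,2,post); (1,0,pre); (1,4,pre); (3,1,at); (5,4,pre); (6,5,at)
branch 1 (rule r1):
nodes: 0:x1, 1:pl, 2:pl, 4:x2, 5:pl, 6:m, 7:m
edges: (0,2,post); (1,0,pre); (1,4,pre); (5,4,pre); (6,5,at); (7,2,at)
branch 2 (rule r2):
nodes: 0:x1, 1:pl, 2:pl, 4:x2, 5:pl
edges: (0,2,post); (1,0,pre); (1,4,pre); (5,4,pre)


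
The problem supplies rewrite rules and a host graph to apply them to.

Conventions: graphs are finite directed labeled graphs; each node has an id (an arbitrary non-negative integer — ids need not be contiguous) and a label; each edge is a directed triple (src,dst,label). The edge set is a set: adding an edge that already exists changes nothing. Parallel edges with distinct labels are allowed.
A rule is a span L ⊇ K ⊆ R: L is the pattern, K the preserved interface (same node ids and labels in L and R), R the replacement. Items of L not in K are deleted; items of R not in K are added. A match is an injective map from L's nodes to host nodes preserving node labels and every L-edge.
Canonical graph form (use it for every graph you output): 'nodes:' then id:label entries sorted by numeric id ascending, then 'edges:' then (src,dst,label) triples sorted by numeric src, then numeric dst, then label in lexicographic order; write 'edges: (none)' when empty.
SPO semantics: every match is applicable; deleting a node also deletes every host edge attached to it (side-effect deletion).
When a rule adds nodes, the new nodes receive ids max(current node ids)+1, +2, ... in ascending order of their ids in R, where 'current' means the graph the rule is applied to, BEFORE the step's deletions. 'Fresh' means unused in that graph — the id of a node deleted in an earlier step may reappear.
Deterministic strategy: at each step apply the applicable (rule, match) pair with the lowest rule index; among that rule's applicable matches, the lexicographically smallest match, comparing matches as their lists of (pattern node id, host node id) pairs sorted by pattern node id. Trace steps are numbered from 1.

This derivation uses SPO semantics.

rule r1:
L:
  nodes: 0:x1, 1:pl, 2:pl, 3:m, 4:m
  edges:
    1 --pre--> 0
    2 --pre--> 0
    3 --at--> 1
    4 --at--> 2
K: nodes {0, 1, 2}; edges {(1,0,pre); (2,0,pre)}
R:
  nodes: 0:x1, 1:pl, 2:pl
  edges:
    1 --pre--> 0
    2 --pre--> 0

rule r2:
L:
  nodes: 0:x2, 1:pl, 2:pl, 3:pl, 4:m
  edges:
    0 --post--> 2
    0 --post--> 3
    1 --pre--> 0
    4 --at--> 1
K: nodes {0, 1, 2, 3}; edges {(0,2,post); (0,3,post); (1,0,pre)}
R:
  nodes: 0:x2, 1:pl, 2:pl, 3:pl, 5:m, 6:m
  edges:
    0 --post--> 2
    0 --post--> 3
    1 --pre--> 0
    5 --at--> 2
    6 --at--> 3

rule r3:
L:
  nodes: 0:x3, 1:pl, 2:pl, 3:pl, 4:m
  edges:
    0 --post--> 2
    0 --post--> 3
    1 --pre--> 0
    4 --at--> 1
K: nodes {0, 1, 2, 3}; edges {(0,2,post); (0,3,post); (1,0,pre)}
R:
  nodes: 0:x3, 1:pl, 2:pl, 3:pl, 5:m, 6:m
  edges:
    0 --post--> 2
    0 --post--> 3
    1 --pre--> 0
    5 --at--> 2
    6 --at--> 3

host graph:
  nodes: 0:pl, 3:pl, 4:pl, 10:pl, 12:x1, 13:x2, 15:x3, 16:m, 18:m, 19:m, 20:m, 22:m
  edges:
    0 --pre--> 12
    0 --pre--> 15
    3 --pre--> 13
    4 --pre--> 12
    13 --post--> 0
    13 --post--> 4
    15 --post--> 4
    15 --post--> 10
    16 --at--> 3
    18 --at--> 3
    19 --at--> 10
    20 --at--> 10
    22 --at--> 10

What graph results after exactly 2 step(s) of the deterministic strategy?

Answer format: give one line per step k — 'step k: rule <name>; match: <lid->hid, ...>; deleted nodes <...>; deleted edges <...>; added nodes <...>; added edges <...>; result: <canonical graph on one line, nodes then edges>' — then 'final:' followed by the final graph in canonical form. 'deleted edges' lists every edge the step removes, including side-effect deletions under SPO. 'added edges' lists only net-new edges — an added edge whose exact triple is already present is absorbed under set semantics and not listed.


step 1: rule r2; match: 0->13, 1->3, 2->0, 3->4, 4->16; deleted nodes 16; deleted edges (16,3,at); added nodes 23, 24; added edges (23,0,at); (24,4,at); result: nodes: 0:pl, 3:pl, 4:pl, 10:pl, 12:x1, 13:x2, 15:x3, 18:m, 19:m, 20:m, 22:m, 23:m, 24:m edges: (0,12,pre); (0,15,pre); (3,13,pre); (4,12,pre); (13,0,post); (13,4,post); (15,4,post); (15,10,post); (18,3,at); (19,10,at); (20,10,at); (22,10,at); (23,0,at); (24,4,at)
step 2: rule r1; match: 0->12, 1->0, 2->4, 3->23, 4->24; deleted nodes 23, 24; deleted edges (23,0,at); (24,4,at); added nodes (none); added edges (none); result: nodes: 0:pl, 3:pl, 4:pl, 10:pl, 12:x1, 13:x2, 15:x3, 18:m, 19:m, 20:m, 22:m edges: (0,12,pre); (0,15,pre); (3,13,pre); (4,12,pre); (13,0,post); (13,4,post); (15,4,post); (15,10,post); (18,3,at); (19,10,at); (20,10,at); (22,10,at)
final:
nodes: 0:pl, 3:pl, 4:pl, 10:pl, 12:x1, 13:x2, 15:x3, 18:m, 19:m, 20:m, 22:m
edges: (0,12,pre); (0,15,pre); (3,13,pre); (4,12,pre); (13,0,post); (13,4,post); (15,4,post); (15,10,post); (18,3,at); (19,10,at); (20,10,at); (22,10,at)


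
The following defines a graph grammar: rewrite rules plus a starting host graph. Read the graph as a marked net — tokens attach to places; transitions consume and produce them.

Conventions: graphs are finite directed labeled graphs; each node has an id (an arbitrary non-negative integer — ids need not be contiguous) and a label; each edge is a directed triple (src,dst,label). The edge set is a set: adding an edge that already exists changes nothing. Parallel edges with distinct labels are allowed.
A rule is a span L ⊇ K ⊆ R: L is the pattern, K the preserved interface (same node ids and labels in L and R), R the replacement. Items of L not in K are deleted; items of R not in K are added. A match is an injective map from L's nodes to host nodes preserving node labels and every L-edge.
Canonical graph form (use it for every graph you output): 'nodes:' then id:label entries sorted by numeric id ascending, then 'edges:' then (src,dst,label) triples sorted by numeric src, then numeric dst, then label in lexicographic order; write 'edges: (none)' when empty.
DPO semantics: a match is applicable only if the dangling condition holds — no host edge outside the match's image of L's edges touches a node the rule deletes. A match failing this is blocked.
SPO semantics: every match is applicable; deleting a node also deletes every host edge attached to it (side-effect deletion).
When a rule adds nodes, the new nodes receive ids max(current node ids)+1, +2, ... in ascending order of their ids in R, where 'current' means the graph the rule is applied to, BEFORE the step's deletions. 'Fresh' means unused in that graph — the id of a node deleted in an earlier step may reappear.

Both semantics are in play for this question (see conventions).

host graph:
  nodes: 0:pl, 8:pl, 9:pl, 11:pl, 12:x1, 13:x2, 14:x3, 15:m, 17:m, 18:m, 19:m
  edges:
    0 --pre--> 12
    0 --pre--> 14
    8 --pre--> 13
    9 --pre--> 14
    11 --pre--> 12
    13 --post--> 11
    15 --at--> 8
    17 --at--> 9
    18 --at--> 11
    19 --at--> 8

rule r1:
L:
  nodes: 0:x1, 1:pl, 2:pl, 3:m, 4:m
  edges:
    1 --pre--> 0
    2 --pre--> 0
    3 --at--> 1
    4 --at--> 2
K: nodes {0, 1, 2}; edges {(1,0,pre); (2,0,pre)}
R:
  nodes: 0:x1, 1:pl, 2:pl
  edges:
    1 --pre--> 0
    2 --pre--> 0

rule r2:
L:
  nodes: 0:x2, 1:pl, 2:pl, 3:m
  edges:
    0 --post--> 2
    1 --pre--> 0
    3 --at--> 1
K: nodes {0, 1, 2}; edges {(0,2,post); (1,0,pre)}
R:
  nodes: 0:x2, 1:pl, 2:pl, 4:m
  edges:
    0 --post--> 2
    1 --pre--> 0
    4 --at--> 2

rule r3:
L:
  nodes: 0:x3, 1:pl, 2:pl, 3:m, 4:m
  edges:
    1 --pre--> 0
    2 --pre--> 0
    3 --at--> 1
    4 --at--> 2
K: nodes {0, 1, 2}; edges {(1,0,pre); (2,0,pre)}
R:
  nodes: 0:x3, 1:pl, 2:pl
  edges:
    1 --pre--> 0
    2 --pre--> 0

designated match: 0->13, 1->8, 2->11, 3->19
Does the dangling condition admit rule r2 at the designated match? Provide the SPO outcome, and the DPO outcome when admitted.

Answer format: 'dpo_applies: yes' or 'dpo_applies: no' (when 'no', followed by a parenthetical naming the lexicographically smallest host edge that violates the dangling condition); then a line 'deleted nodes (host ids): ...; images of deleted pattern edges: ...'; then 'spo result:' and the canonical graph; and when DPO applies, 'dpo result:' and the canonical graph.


dpo_applies: yes
deleted nodes (host ids): 19; images of deleted pattern edges: (19,8,at)
spo result:
nodes: 0:pl, 8:pl, 9:pl, 11:pl, 12:x1, 13:x2, 14:x3, 15:m, 17:m, 18:m, 20:m
edges: (0,12,pre); (0,14,pre); (8,13,pre); (9,14,pre); (11,12,pre); (13,11,post); (15,8,at); (17,9,at); (18,11,at); (20,11,at)
dpo result:
nodes: 0:pl, 8:pl, 9:pl, 11:pl, 12:x1, 13:x2, 14:x3, 15:m, 17:m, 18:m, 20:m
edges: (0,12,pre); (0,14,pre); (8,13,pre); (9,14,pre); (11,12,pre); (13,11,post); (15,8,at); (17,9,at); (18,11,at); (20,11,at)


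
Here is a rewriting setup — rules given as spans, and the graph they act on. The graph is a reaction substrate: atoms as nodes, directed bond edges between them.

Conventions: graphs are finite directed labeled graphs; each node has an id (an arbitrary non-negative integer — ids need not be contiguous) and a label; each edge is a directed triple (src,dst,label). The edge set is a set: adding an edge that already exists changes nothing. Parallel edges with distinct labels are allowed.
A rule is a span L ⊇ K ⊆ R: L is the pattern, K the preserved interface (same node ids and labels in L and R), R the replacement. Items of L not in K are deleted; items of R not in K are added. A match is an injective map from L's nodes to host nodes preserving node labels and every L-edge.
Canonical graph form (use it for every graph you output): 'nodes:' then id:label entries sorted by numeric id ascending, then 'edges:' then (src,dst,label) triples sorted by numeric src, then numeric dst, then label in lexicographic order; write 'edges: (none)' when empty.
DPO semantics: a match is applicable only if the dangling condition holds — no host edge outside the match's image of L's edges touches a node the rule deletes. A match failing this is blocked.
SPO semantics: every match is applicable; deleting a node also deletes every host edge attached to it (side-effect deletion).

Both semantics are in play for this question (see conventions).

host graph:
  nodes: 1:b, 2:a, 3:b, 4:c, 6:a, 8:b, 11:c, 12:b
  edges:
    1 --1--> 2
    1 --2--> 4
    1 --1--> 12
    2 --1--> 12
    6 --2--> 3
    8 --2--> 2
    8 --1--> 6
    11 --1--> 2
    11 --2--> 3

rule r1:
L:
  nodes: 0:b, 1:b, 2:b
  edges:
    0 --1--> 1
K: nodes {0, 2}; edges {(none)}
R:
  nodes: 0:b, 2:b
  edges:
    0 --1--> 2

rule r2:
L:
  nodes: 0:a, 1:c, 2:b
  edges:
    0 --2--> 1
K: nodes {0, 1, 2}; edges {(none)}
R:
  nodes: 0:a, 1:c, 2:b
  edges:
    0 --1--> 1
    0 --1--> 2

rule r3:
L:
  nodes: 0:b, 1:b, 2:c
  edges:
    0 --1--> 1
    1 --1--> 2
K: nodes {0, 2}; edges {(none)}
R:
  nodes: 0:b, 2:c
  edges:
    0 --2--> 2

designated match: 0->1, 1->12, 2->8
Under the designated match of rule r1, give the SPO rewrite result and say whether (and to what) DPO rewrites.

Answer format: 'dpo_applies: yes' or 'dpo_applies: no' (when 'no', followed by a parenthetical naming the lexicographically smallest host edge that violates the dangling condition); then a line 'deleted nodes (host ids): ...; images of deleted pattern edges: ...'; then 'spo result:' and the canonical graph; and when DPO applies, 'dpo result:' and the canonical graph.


dpo_applies: no
(the rule deletes node 12, which keeps host edge (2,12,1) outside the match image — the dangling condition fails, DPO blocks; SPO proceeds and side-deletes such edges)
deleted nodes (host ids): 12; images of deleted pattern edges: (1,12,1)
spo result:
nodes: 1:b, 2:a, 3:b, 4:c, 6:a, 8:b, 11:c
edges: (1,2,1); (1,4,2); (1,8,1); (6,3,2); (8,2,2); (8,6,1); (11,2,1); (11,3,2)


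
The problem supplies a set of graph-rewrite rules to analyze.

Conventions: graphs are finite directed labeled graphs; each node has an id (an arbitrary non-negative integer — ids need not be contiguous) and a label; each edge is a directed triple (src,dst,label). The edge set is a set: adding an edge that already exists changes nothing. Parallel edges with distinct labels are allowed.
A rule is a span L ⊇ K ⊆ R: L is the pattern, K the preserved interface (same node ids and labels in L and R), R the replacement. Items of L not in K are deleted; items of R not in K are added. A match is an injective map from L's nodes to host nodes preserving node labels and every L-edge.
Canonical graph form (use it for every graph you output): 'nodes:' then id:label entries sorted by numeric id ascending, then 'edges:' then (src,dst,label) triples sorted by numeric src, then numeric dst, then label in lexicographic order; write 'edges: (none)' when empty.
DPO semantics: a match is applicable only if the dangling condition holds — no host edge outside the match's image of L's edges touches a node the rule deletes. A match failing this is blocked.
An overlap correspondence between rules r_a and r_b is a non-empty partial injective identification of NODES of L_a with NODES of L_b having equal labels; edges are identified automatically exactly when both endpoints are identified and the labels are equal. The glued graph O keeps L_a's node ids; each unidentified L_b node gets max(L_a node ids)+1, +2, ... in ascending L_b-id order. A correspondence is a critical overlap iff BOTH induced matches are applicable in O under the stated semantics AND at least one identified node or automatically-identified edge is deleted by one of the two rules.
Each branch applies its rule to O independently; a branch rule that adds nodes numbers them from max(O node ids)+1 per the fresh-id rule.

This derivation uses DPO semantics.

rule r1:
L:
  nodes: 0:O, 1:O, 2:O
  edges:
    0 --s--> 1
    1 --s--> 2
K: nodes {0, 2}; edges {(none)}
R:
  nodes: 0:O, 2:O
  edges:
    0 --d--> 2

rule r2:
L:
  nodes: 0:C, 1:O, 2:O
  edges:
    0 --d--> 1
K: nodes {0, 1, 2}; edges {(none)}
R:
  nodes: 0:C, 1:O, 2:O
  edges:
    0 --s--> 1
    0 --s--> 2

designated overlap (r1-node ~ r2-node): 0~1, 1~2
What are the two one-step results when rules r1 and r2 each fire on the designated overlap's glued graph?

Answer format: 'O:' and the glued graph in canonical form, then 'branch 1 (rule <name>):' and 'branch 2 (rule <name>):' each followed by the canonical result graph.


O:
nodes: 0:O, 1:O, 2:O, 3:C
edges: (0,1,s); (1,2,s); (3,0,d)
branch 1 (rule r1):
nodes: 0:O, 2:O, 3:C
edges: (0,2,d); (3,0,d)
branch 2 (rule r2):
nodes: 0:O, 1:O, 2:O, 3:C
edges: (0,1,s); (1,2,s); (3,0,s); (3,1,s)


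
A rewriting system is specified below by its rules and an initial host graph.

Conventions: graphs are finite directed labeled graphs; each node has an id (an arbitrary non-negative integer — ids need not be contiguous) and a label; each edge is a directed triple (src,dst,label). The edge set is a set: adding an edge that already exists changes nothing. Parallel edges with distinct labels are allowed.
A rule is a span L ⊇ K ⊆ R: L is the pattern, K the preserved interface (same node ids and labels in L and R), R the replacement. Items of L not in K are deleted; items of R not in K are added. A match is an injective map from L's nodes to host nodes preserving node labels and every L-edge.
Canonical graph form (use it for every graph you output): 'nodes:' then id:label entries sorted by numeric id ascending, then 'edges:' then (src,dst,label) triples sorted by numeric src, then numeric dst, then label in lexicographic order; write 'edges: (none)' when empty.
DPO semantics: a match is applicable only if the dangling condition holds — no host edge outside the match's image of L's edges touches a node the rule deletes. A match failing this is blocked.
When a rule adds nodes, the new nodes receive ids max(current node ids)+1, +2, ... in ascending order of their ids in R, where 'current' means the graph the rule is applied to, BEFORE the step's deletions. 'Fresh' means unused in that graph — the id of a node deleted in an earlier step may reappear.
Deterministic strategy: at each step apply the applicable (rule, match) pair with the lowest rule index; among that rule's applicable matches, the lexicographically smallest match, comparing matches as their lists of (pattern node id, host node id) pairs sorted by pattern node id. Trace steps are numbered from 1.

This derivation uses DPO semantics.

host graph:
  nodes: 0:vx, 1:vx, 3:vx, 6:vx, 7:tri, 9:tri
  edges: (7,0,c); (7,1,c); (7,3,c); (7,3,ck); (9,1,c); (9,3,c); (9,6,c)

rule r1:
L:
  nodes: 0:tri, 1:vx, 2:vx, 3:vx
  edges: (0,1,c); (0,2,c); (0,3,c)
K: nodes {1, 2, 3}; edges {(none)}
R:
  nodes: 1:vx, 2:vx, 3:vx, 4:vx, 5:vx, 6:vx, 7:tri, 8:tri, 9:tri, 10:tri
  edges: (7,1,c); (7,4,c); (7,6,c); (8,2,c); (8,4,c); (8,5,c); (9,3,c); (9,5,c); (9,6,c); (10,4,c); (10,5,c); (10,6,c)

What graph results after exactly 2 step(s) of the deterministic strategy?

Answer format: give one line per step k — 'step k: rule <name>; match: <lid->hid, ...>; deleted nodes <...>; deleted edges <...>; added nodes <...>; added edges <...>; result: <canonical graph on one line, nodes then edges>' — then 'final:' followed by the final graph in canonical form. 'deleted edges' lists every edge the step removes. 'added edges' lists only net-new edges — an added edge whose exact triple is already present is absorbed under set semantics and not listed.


step 1: rule r1; match: 0->9, 1->1, 2->3, 3->6; deleted nodes 9; deleted edges (9,1,c); (9,3,c); (9,6,c); added nodes 10, 11, 12, 13, 14, 15, 16; added edges (13,1,c); (13,10,c); (13,12,c); (14,3,c); (14,10,c); (14,11,c); (15,6,c); (15,11,c); (15,12,c); (16,10,c); (16,11,c); (16,12,c); result: nodes: 0:vx, 1:vx, 3:vx, 6:vx, 7:tri, 10:vx, 11:vx, 12:vx, 13:tri, 14:tri, 15:tri, 16:tri edges: (7,0,c); (7,1,c); (7,3,c); (7,3,ck); (13,1,c); (13,10,c); (13,12,c); (14,3,c); (14,10,c); (14,11,c); (15,6,c); (15,11,c); (15,12,c); (16,10,c); (16,11,c); (16,12,c)
step 2: rule r1; match: 0->13, 1->1, 2->10, 3->12; deleted nodes 13; deleted edges (13,1,c); (13,10,c); (13,12,c); added nodes 17, 18, 19, 20, 21, 22, 23; added edges (20,1,c); (20,17,c); (20,19,c); (21,10,c); (21,17,c); (21,18,c); (22,12,c); (22,18,c); (22,19,c); (23,17,c); (23,18,c); (23,19,c); result: nodes: 0:vx, 1:vx, 3:vx, 6:vx, 7:tri, 10:vx, 11:vx, 12:vx, 14:tri, 15:tri, 16:tri, 17:vx, 18:vx, 19:vx, 20:tri, 21:tri, 22:tri, 23:tri edges: (7,0,c); (7,1,c); (7,3,c); (7,3,ck); (14,3,c); (14,10,c); (14,11,c); (15,6,c); (15,11,c); (15,12,c); (16,10,c); (16,11,c); (16,12,c); (20,1,c); (20,17,c); (20,19,c); (21,10,c); (21,17,c); (21,18,c); (22,12,c); (22,18,c); (22,19,c); (23,17,c); (23,18,c); (23,19,c)
final:
nodes: 0:vx, 1:vx, 3:vx, 6:vx, 7:tri, 10:vx, 11:vx, 12:vx, 14:tri, 15:tri, 16:tri, 17:vx, 18:vx, 19:vx, 20:tri, 21:tri, 22:tri, 23:tri
edges: (7,0,c); (7,1,c); (7,3,c); (7,3,ck); (14,3,c); (14,10,c); (14,11,c); (15,6,c); (15,11,c); (15,12,c); (16,10,c); (16,11,c); (16,12,c); (20,1,c); (20,17,c); (20,19,c); (21,10,c); (21,17,c); (21,18,c); (22,12,c); (22,18,c); (22,19,c); (23,17,c); (23,18,c); (23,19,c)
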